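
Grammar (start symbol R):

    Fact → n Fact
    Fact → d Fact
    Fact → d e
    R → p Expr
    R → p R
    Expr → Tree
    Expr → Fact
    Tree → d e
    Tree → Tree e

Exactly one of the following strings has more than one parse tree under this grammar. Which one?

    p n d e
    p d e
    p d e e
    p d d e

p n d e: 1 tree
p d e: 2 trees
p d e e: 1 tree
p d d e: 1 tree

p d e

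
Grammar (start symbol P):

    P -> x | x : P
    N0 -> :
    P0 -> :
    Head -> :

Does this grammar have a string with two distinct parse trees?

Only P is reachable from P; ignoring the rest: The reachable grammar is A → atom sep A | atom. Each atom is followed by either the separator (recurse) or end-of-string (stop) — no choice point.

Unambiguous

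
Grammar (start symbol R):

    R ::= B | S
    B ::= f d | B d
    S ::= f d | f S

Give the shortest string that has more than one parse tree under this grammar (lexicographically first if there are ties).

f d

length 2: f d has 2 parse trees

Two derivations of f d:
  R ⇒ B ⇒ f d
  R ⇒ S ⇒ f d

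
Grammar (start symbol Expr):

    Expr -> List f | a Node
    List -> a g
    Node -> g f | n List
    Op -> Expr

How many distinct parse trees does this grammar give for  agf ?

Parse trees for agf:
  [Expr [List a g] f]
  [Expr a [Node g f]]

2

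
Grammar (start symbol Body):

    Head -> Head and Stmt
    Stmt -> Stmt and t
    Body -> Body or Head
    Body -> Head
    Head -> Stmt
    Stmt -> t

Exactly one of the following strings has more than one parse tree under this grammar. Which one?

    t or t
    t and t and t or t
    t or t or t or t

t and t and t or t

t or t: 1 tree
t and t and t or t: 4 trees
t or t or t or t: 1 tree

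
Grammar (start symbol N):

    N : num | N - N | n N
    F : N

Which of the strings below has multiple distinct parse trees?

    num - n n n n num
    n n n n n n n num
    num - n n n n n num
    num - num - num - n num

num - num - num - n num

num - n n n n num: 1 tree
n n n n n n n num: 1 tree
num - n n n n n num: 1 tree
num - num - num - n num: 5 trees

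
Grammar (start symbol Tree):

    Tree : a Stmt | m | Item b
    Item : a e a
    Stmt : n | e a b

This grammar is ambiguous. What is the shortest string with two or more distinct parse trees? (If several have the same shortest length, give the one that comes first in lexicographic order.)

length 1: no string has ≥2 trees
length 2: no string has ≥2 trees
length 4: a e a b has 2 parse trees

Two derivations of a e a b:
  Tree ⇒ a Stmt ⇒ a e a b
  Tree ⇒ Item b ⇒ a e a b

a e a b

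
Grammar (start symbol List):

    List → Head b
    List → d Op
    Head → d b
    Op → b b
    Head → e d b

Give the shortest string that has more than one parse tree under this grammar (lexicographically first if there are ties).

d b b

length 3: d b b has 2 parse trees

Two derivations of d b b:
  List ⇒ Head b ⇒ d b b
  List ⇒ d Op ⇒ d b b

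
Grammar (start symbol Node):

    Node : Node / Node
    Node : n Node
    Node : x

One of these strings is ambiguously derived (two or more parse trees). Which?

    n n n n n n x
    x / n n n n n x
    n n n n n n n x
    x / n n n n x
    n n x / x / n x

n n n n n n x: 1 tree
x / n n n n n x: 1 tree
n n n n n n n x: 1 tree
x / n n n n x: 1 tree
n n x / x / n x: 9 trees

n n x / x / n x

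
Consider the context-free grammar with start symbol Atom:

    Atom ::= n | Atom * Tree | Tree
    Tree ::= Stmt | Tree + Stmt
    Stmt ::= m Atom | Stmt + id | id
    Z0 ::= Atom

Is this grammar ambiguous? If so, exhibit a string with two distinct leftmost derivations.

Ambiguous

Witness: id + id

Derivation 1: Atom ⇒ Tree ⇒ Stmt ⇒ Stmt + id ⇒ id + id
Derivation 2: Atom ⇒ Tree ⇒ Tree + Stmt ⇒ Stmt + Stmt ⇒ id + Stmt ⇒ id + id

Two distinct leftmost derivations for the same string.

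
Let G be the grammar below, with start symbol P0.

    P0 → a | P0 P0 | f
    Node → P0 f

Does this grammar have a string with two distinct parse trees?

Ambiguous

Witness: a a a

Derivation 1: P0 ⇒ P0 P0 ⇒ a P0 ⇒ a P0 P0 ⇒ a a P0 ⇒ a a a
Derivation 2: P0 ⇒ P0 P0 ⇒ P0 P0 P0 ⇒ a P0 P0 ⇒ a a P0 ⇒ a a a

Two distinct leftmost derivations for the same string.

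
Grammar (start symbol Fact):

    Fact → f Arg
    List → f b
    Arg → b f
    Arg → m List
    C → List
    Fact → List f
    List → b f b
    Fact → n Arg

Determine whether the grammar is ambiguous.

Ambiguous

Witness: f b f

Derivation 1: Fact ⇒ f Arg ⇒ f b f
Derivation 2: Fact ⇒ List f ⇒ f b f

Two distinct leftmost derivations for the same string.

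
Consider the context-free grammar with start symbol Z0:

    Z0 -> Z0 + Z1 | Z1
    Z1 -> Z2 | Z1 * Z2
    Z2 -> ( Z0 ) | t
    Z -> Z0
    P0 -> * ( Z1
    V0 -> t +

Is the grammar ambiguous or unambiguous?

Unambiguous

(Z, P0, V0 are unreachable from Z0, so their rules don't affect L(Z0).) This is a standard precedence ladder (Z0 over Z1 over Z2), with each level left-recursive on its own operator ('+' at Z0, '*' at Z1). That structure is LR(1), hence unambiguous.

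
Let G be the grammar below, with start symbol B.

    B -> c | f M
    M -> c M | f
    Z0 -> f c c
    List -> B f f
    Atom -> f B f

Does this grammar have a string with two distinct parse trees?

(Z0, List, Atom are unreachable from B, so their rules don't affect L(B).) Each reachable nonterminal has at most one production per leading terminal, and all productions are right-linear; the derivation is determined token-by-token.

Unambiguous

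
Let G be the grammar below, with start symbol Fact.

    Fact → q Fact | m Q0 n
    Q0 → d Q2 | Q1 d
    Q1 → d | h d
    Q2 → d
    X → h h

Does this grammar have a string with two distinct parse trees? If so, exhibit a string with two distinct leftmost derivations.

Ambiguous

Witness: m d d n

Derivation 1: Fact ⇒ m Q0 n ⇒ m d Q2 n ⇒ m d d n
Derivation 2: Fact ⇒ m Q0 n ⇒ m Q1 d n ⇒ m d d n

Two distinct leftmost derivations for the same string.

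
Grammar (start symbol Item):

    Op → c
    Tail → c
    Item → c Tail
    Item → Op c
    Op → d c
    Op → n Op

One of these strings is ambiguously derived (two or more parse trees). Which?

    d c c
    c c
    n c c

d c c: 1 tree
c c: 2 trees
n c c: 1 tree

c c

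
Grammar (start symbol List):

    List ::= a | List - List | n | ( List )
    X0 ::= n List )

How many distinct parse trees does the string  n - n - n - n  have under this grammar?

Parse trees for n - n - n - n:
  [List [List n] - [List [List n] - [List [List n] - [List n]]]]
  [List [List n] - [List [List [List n] - [List n]] - [List n]]]
  [List [List [List n] - [List n]] - [List [List n] - [List n]]]
  [List [List [List n] - [List [List n] - [List n]]] - [List n]]
  [List [List [List [List n] - [List n]] - [List n]] - [List n]]

5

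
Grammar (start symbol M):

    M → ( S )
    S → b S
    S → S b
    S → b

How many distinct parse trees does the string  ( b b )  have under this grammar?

Parse trees for ( b b ):
  [M ( [S b [S b]] )]
  [M ( [S [S b] b] )]

2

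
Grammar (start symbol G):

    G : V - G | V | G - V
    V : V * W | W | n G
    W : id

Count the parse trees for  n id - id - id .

12

Parse trees for n id - id - id (showing first 6 of 12):
  [G [V n [G [V [W id]]]] - [G [V [W id]] - [G [V [W id]]]]]
  [G [V n [G [V [W id]]]] - [G [G [V [W id]]] - [V [W id]]]]
  [G [V n [G [V [W id]] - [G [V [W id]]]]] - [G [V [W id]]]]
  [G [V n [G [G [V [W id]]] - [V [W id]]]] - [G [V [W id]]]]
  [G [V n [G [V [W id]] - [G [V [W id]] - [G [V [W id]]]]]]]
  [G [V n [G [V [W id]] - [G [G [V [W id]]] - [V [W id]]]]]]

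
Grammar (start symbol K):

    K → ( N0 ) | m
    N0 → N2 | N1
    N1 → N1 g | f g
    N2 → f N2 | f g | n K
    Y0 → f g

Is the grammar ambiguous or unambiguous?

Ambiguous

Witness: ( f g )

Derivation 1: K ⇒ ( N0 ) ⇒ ( N2 ) ⇒ ( f g )
Derivation 2: K ⇒ ( N0 ) ⇒ ( N1 ) ⇒ ( f g )

Two distinct leftmost derivations for the same string.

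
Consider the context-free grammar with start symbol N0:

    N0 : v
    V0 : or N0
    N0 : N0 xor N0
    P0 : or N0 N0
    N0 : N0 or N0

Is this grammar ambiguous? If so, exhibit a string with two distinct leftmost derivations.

Ambiguous

Witness: v or v or v

Derivation 1: N0 ⇒ N0 or N0 ⇒ v or N0 ⇒ v or N0 or N0 ⇒ v or v or N0 ⇒ v or v or v
Derivation 2: N0 ⇒ N0 or N0 ⇒ N0 or N0 or N0 ⇒ v or N0 or N0 ⇒ v or v or N0 ⇒ v or v or v

Two distinct leftmost derivations for the same string.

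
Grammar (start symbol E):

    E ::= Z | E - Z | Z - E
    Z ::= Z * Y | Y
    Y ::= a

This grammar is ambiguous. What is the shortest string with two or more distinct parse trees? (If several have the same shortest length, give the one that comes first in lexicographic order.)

length 1: no string has ≥2 trees
length 3: a - a has 2 parse trees

Two derivations of a - a:
  E ⇒ E - Z ⇒ Z - Z ⇒ Y - Z ⇒ a - Z ⇒ a - Y ⇒ a - a
  E ⇒ Z - E ⇒ Y - E ⇒ a - E ⇒ a - Z ⇒ a - Y ⇒ a - a

a - a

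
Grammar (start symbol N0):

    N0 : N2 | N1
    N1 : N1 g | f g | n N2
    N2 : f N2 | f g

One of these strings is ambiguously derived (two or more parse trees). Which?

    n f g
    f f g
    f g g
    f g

f g

n f g: 1 tree
f f g: 1 tree
f g g: 1 tree
f g: 2 trees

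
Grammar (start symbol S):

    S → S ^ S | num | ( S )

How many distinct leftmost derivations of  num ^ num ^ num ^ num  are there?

Parse trees for num ^ num ^ num ^ num:
  [S [S num] ^ [S [S num] ^ [S [S num] ^ [S num]]]]
  [S [S num] ^ [S [S [S num] ^ [S num]] ^ [S num]]]
  [S [S [S num] ^ [S num]] ^ [S [S num] ^ [S num]]]
  [S [S [S num] ^ [S [S num] ^ [S num]]] ^ [S num]]
  [S [S [S [S num] ^ [S num]] ^ [S num]] ^ [S num]]

5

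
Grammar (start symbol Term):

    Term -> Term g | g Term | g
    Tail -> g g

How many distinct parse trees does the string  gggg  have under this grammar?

Parse trees for gggg:
  [Term [Term [Term [Term g] g] g] g]
  [Term [Term [Term g [Term g]] g] g]
  [Term [Term g [Term [Term g] g]] g]
  [Term [Term g [Term g [Term g]]] g]
  [Term g [Term [Term [Term g] g] g]]
  [Term g [Term [Term g [Term g]] g]]
  [Term g [Term g [Term [Term g] g]]]
  [Term g [Term g [Term g [Term g]]]]

8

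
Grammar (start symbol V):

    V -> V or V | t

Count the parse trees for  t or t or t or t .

Parse trees for t or t or t or t:
  [V [V t] or [V [V t] or [V [V t] or [V t]]]]
  [V [V t] or [V [V [V t] or [V t]] or [V t]]]
  [V [V [V t] or [V t]] or [V [V t] or [V t]]]
  [V [V [V t] or [V [V t] or [V t]]] or [V t]]
  [V [V [V [V t] or [V t]] or [V t]] or [V t]]

5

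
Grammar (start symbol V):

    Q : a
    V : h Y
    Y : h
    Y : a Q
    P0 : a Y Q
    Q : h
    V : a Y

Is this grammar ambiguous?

Unambiguous

Only V, Y, Q are reachable from V; ignoring the rest: Restricted to the reachable nonterminals, every rule has the form A → t or A → t B, and no two rules for the same A share a first terminal. The grammar encodes a DFA — one run per string.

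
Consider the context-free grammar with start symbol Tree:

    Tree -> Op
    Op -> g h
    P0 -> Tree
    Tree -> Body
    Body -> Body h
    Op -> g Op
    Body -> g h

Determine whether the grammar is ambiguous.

Ambiguous

Witness: g h

Derivation 1: Tree ⇒ Op ⇒ g h
Derivation 2: Tree ⇒ Body ⇒ g h

Two distinct leftmost derivations for the same string.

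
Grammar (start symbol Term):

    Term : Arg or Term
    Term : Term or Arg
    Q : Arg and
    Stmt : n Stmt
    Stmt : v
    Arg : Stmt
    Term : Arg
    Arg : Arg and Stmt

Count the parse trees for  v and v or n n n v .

2

Parse trees for v and v or n n n v:
  [Term [Arg [Arg [Stmt v]] and [Stmt v]] or [Term [Arg [Stmt n [Stmt n [Stmt n [Stmt v]]]]]]]
  [Term [Term [Arg [Arg [Stmt v]] and [Stmt v]]] or [Arg [Stmt n [Stmt n [Stmt n [Stmt v]]]]]]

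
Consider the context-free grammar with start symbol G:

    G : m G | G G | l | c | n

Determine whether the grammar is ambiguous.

Witness: c c c

Derivation 1: G ⇒ G G ⇒ G G G ⇒ c G G ⇒ c c G ⇒ c c c
Derivation 2: G ⇒ G G ⇒ c G ⇒ c G G ⇒ c c G ⇒ c c c

Two distinct leftmost derivations for the same string.

Ambiguous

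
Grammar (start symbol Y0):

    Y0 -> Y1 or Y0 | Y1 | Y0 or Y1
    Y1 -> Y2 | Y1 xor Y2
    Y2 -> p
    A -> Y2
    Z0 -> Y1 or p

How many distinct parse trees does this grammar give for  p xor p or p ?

Parse trees for p xor p or p:
  [Y0 [Y1 [Y1 [Y2 p]] xor [Y2 p]] or [Y0 [Y1 [Y2 p]]]]
  [Y0 [Y0 [Y1 [Y1 [Y2 p]] xor [Y2 p]]] or [Y1 [Y2 p]]]

2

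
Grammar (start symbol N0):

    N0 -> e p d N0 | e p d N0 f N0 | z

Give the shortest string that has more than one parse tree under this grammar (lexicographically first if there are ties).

e p d e p d z f z

length 1: no string has ≥2 trees
length 4: no string has ≥2 trees
length 6: no string has ≥2 trees
length 7: no string has ≥2 trees
length 9: e p d e p d z f z has 2 parse trees

Two derivations of e p d e p d z f z:
  N0 ⇒ e p d N0 ⇒ e p d e p d N0 f N0 ⇒ e p d e p d z f N0 ⇒ e p d e p d z f z
  N0 ⇒ e p d N0 f N0 ⇒ e p d e p d N0 f N0 ⇒ e p d e p d z f N0 ⇒ e p d e p d z f z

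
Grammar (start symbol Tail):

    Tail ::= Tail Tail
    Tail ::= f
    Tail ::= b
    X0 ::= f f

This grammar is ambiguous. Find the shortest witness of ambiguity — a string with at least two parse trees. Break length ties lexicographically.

b b b

length 1: no string has ≥2 trees
length 2: no string has ≥2 trees
length 3: b b b has 2 parse trees

Two derivations of b b b:
  Tail ⇒ Tail Tail ⇒ Tail Tail Tail ⇒ b Tail Tail ⇒ b b Tail ⇒ b b b
  Tail ⇒ Tail Tail ⇒ b Tail ⇒ b Tail Tail ⇒ b b Tail ⇒ b b b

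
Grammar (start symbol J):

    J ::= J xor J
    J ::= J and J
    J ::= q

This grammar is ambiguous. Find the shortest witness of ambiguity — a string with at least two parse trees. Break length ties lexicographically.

q and q and q

length 1: no string has ≥2 trees
length 3: no string has ≥2 trees
length 5: q and q and q has 2 parse trees

Two derivations of q and q and q:
  J ⇒ J and J ⇒ J and J and J ⇒ q and J and J ⇒ q and q and J ⇒ q and q and q
  J ⇒ J and J ⇒ q and J ⇒ q and J and J ⇒ q and q and J ⇒ q and q and q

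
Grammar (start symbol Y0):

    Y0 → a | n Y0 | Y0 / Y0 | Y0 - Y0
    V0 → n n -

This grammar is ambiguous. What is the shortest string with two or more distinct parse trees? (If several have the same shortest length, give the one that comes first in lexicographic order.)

n a - a

length 1: no string has ≥2 trees
length 2: no string has ≥2 trees
length 3: no string has ≥2 trees
length 4: n a - a has 2 parse trees

Two derivations of n a - a:
  Y0 ⇒ n Y0 ⇒ n Y0 - Y0 ⇒ n a - Y0 ⇒ n a - a
  Y0 ⇒ Y0 - Y0 ⇒ n Y0 - Y0 ⇒ n a - Y0 ⇒ n a - a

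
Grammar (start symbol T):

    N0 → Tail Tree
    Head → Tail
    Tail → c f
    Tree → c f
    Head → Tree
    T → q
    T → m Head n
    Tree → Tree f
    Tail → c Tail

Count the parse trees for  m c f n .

Parse trees for m c f n:
  [T m [Head [Tail c f]] n]
  [T m [Head [Tree c f]] n]

2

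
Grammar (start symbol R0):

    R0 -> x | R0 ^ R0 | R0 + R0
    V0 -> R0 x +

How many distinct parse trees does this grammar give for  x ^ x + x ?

2

Parse trees for x ^ x + x:
  [R0 [R0 x] ^ [R0 [R0 x] + [R0 x]]]
  [R0 [R0 [R0 x] ^ [R0 x]] + [R0 x]]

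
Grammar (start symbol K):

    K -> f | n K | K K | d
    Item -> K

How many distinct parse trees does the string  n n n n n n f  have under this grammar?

1

Parse trees for n n n n n n f:
  [K n [K n [K n [K n [K n [K n [K f]]]]]]]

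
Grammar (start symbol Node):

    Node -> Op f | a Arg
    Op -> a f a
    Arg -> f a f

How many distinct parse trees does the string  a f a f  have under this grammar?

2

Parse trees for a f a f:
  [Node [Op a f a] f]
  [Node a [Arg f a f]]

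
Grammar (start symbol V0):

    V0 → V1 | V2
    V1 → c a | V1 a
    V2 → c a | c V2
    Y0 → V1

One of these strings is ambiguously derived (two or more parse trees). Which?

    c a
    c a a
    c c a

c a

c a: 2 trees
c a a: 1 tree
c c a: 1 tree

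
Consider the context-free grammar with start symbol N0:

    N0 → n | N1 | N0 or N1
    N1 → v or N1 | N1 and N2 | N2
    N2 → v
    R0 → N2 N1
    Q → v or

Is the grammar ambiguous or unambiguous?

Witness: v or v

Derivation 1: N0 ⇒ N1 ⇒ v or N1 ⇒ v or N2 ⇒ v or v
Derivation 2: N0 ⇒ N0 or N1 ⇒ N1 or N1 ⇒ N2 or N1 ⇒ v or N1 ⇒ v or N2 ⇒ v or v

Two distinct leftmost derivations for the same string.

Ambiguous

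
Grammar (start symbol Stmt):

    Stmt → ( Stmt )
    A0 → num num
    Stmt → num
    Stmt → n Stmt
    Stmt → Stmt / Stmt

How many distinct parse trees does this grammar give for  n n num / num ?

Parse trees for n n num / num:
  [Stmt n [Stmt n [Stmt [Stmt num] / [Stmt num]]]]
  [Stmt n [Stmt [Stmt n [Stmt num]] / [Stmt num]]]
  [Stmt [Stmt n [Stmt n [Stmt num]]] / [Stmt num]]

3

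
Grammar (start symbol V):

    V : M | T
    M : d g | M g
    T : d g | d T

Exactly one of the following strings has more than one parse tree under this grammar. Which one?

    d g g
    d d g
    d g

d g g: 1 tree
d d g: 1 tree
d g: 2 trees

d g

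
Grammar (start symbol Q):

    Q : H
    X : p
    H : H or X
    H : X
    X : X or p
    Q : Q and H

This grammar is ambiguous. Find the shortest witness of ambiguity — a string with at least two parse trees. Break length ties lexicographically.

length 1: no string has ≥2 trees
length 3: p or p has 2 parse trees

Two derivations of p or p:
  Q ⇒ H ⇒ H or X ⇒ X or X ⇒ p or X ⇒ p or p
  Q ⇒ H ⇒ X ⇒ X or p ⇒ p or p

p or p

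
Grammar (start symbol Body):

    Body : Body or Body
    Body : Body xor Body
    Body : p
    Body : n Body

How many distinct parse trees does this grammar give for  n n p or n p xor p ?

12

Parse trees for n n p or n p xor p (showing first 6 of 12):
  [Body [Body n [Body n [Body p]]] or [Body [Body n [Body p]] xor [Body p]]]
  [Body [Body n [Body n [Body p]]] or [Body n [Body [Body p] xor [Body p]]]]
  [Body [Body [Body n [Body n [Body p]]] or [Body n [Body p]]] xor [Body p]]
  [Body [Body n [Body [Body n [Body p]] or [Body n [Body p]]]] xor [Body p]]
  [Body [Body n [Body n [Body [Body p] or [Body n [Body p]]]]] xor [Body p]]
  [Body n [Body [Body n [Body p]] or [Body [Body n [Body p]] xor [Body p]]]]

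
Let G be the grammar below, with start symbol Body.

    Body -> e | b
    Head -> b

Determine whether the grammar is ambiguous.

Only Body is reachable from Body; ignoring the rest: Each reachable nonterminal has at most one production per leading terminal, and all productions are right-linear; the derivation is determined token-by-token.

Unambiguous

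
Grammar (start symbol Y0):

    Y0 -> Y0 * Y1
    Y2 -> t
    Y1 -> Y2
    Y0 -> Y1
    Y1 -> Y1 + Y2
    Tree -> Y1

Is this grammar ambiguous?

Unambiguous

(Tree is unreachable from Y0, so its rules don't affect L(Y0).) Y0 → Y0 * Y1 | Y1  ;  Y1 → Y1 + Y2 | Y2  — a left-associative chain with Y2 at the bottom. Each string factors uniquely by precedence.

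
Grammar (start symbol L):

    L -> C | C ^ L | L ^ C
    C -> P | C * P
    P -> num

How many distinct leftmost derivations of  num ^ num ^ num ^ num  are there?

8

Parse trees for num ^ num ^ num ^ num:
  [L [C [P num]] ^ [L [C [P num]] ^ [L [C [P num]] ^ [L [C [P num]]]]]]
  [L [C [P num]] ^ [L [C [P num]] ^ [L [L [C [P num]]] ^ [C [P num]]]]]
  [L [C [P num]] ^ [L [L [C [P num]] ^ [L [C [P num]]]] ^ [C [P num]]]]
  [L [C [P num]] ^ [L [L [L [C [P num]]] ^ [C [P num]]] ^ [C [P num]]]]
  [L [L [C [P num]] ^ [L [C [P num]] ^ [L [C [P num]]]]] ^ [C [P num]]]
  [L [L [C [P num]] ^ [L [L [C [P num]]] ^ [C [P num]]]] ^ [C [P num]]]
  [L [L [L [C [P num]] ^ [L [C [P num]]]] ^ [C [P num]]] ^ [C [P num]]]
  [L [L [L [L [C [P num]]] ^ [C [P num]]] ^ [C [P num]]] ^ [C [P num]]]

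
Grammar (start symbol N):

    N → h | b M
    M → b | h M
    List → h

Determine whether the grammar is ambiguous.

Only N, M are reachable from N; ignoring the rest: Each reachable nonterminal has at most one production per leading terminal, and all productions are right-linear; the derivation is determined token-by-token.

Unambiguous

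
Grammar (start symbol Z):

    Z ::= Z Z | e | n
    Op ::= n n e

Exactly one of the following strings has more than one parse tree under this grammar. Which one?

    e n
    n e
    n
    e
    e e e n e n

e n: 1 tree
n e: 1 tree
n: 1 tree
e: 1 tree
e e e n e n: 42 trees

e e e n e n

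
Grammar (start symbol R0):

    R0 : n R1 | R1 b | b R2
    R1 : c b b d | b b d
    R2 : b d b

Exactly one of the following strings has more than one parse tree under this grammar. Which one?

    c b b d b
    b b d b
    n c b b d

b b d b

c b b d b: 1 tree
b b d b: 2 trees
n c b b d: 1 tree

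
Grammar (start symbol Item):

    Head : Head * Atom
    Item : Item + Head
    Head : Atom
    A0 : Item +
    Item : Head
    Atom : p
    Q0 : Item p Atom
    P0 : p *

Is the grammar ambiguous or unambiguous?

Unambiguous

(P0, Q0, A0 are unreachable from Item, so their rules don't affect L(Item).) This is a standard precedence ladder (Item over Head over Atom), with each level left-recursive on its own operator ('+' at Item, '*' at Head). That structure is LR(1), hence unambiguous.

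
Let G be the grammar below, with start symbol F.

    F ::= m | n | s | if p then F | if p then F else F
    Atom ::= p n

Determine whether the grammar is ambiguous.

Ambiguous

Witness: if p then if p then m else m

Derivation 1: F ⇒ if p then F ⇒ if p then if p then F else F ⇒ if p then if p then m else F ⇒ if p then if p then m else m
Derivation 2: F ⇒ if p then F else F ⇒ if p then if p then F else F ⇒ if p then if p then m else F ⇒ if p then if p then m else m

Two distinct leftmost derivations for the same string.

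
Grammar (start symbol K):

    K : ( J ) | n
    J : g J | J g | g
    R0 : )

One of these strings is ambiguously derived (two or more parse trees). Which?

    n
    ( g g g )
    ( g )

n: 1 tree
( g g g ): 4 trees
( g ): 1 tree

( g g g )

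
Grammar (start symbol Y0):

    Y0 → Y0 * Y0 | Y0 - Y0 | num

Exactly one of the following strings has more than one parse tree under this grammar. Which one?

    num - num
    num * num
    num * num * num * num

num - num: 1 tree
num * num: 1 tree
num * num * num * num: 5 trees

num * num * num * num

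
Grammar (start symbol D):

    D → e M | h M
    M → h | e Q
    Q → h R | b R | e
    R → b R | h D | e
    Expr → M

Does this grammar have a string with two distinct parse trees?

Unambiguous

Only D, M, Q, R are reachable from D; ignoring the rest: The reachable rules are right-linear with at most one rule per (nonterminal, next-terminal) pair. Each input token forces the next rule, so parsing is deterministic.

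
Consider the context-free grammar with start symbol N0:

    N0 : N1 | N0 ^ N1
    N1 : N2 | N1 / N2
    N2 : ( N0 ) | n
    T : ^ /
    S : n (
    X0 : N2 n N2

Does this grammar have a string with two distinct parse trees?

Unambiguous

(T, S, X0 are unreachable from N0, so their rules don't affect L(N0).) N0 → N0 ^ N1 | N1  ;  N1 → N1 / N2 | N2  — a left-associative chain with N2 at the bottom. Each string factors uniquely by precedence.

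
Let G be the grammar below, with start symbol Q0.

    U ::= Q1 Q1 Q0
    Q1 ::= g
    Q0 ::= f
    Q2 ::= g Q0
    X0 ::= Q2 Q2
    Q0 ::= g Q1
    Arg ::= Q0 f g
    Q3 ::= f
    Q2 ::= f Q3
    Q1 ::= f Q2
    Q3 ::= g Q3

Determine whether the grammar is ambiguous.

Unambiguous

Only Q0, Q1, Q2, Q3 are reachable from Q0; ignoring the rest: Restricted to the reachable nonterminals, every rule has the form A → t or A → t B, and no two rules for the same A share a first terminal. The grammar encodes a DFA — one run per string.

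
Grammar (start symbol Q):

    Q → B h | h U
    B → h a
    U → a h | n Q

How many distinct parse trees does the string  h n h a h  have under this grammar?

Parse trees for h n h a h:
  [Q h [U n [Q [B h a] h]]]
  [Q h [U n [Q h [U a h]]]]

2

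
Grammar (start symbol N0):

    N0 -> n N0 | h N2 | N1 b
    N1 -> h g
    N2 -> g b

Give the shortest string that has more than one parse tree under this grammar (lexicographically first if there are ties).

length 3: h g b has 2 parse trees

Two derivations of h g b:
  N0 ⇒ h N2 ⇒ h g b
  N0 ⇒ N1 b ⇒ h g b

h g b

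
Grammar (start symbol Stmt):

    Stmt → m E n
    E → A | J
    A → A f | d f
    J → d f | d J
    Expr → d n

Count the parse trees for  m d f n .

Parse trees for m d f n:
  [Stmt m [E [A d f]] n]
  [Stmt m [E [J d f]] n]

2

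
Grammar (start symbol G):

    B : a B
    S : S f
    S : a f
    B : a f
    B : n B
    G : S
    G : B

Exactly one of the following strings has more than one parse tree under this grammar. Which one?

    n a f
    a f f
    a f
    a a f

n a f: 1 tree
a f f: 1 tree
a f: 2 trees
a a f: 1 tree

a f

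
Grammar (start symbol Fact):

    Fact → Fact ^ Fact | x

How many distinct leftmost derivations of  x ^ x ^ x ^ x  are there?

5

Parse trees for x ^ x ^ x ^ x:
  [Fact [Fact x] ^ [Fact [Fact x] ^ [Fact [Fact x] ^ [Fact x]]]]
  [Fact [Fact x] ^ [Fact [Fact [Fact x] ^ [Fact x]] ^ [Fact x]]]
  [Fact [Fact [Fact x] ^ [Fact x]] ^ [Fact [Fact x] ^ [Fact x]]]
  [Fact [Fact [Fact x] ^ [Fact [Fact x] ^ [Fact x]]] ^ [Fact x]]
  [Fact [Fact [Fact [Fact x] ^ [Fact x]] ^ [Fact x]] ^ [Fact x]]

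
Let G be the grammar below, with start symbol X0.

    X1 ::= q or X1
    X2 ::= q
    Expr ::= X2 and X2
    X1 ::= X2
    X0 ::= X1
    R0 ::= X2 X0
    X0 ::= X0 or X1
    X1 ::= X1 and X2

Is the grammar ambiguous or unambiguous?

Ambiguous

Witness: q or q

Derivation 1: X0 ⇒ X1 ⇒ q or X1 ⇒ q or X2 ⇒ q or q
Derivation 2: X0 ⇒ X0 or X1 ⇒ X1 or X1 ⇒ X2 or X1 ⇒ q or X1 ⇒ q or X2 ⇒ q or q

Two distinct leftmost derivations for the same string.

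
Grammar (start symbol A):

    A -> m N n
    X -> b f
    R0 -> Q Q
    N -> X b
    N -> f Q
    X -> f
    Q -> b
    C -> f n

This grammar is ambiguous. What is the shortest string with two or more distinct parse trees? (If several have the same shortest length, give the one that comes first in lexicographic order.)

m f b n

length 4: m f b n has 2 parse trees

Two derivations of m f b n:
  A ⇒ m N n ⇒ m X b n ⇒ m f b n
  A ⇒ m N n ⇒ m f Q n ⇒ m f b n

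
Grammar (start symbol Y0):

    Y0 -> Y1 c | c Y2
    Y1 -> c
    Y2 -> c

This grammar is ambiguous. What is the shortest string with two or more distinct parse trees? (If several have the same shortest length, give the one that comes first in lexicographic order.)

length 2: c c has 2 parse trees

Two derivations of c c:
  Y0 ⇒ Y1 c ⇒ c c
  Y0 ⇒ c Y2 ⇒ c c

c c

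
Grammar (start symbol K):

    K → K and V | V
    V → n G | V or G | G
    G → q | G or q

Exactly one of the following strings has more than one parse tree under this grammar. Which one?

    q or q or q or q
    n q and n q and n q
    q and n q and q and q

q or q or q or q: 8 trees
n q and n q and n q: 1 tree
q and n q and q and q: 1 tree

q or q or q or q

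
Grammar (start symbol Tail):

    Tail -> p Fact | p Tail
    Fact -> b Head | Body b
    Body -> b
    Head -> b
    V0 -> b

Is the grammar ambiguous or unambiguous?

Ambiguous

Witness: p b b

Derivation 1: Tail ⇒ p Fact ⇒ p b Head ⇒ p b b
Derivation 2: Tail ⇒ p Fact ⇒ p Body b ⇒ p b b

Two distinct leftmost derivations for the same string.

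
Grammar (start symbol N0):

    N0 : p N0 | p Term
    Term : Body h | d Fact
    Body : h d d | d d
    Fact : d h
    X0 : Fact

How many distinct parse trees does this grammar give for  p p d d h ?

2

Parse trees for p p d d h:
  [N0 p [N0 p [Term [Body d d] h]]]
  [N0 p [N0 p [Term d [Fact d h]]]]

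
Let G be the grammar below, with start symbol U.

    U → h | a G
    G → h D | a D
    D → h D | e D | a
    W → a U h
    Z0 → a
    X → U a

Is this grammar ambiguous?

Only U, G, D are reachable from U; ignoring the rest: Restricted to the reachable nonterminals, every rule has the form A → t or A → t B, and no two rules for the same A share a first terminal. The grammar encodes a DFA — one run per string.

Unambiguous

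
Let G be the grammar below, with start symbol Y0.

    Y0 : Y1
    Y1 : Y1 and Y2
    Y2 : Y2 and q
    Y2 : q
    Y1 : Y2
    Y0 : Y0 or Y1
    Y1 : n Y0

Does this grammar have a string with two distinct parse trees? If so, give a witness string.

Witness: q and q

Derivation 1: Y0 ⇒ Y1 ⇒ Y1 and Y2 ⇒ Y2 and Y2 ⇒ q and Y2 ⇒ q and q
Derivation 2: Y0 ⇒ Y1 ⇒ Y2 ⇒ Y2 and q ⇒ q and q

Two distinct leftmost derivations for the same string.

Ambiguous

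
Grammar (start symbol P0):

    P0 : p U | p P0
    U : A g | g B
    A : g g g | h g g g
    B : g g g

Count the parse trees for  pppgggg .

2

Parse trees for pppgggg:
  [P0 p [P0 p [P0 p [U [A g g g] g]]]]
  [P0 p [P0 p [P0 p [U g [B g g g]]]]]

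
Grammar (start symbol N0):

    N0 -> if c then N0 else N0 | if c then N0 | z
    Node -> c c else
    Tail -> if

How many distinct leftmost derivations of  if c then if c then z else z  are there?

2

Parse trees for if c then if c then z else z:
  [N0 if c then [N0 if c then [N0 z]] else [N0 z]]
  [N0 if c then [N0 if c then [N0 z] else [N0 z]]]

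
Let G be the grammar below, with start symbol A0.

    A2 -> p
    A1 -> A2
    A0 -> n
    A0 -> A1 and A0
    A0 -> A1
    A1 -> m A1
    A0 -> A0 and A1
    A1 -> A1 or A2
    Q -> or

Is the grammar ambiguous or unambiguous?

Ambiguous

Witness: p and p

Derivation 1: A0 ⇒ A1 and A0 ⇒ A2 and A0 ⇒ p and A0 ⇒ p and A1 ⇒ p and A2 ⇒ p and p
Derivation 2: A0 ⇒ A0 and A1 ⇒ A1 and A1 ⇒ A2 and A1 ⇒ p and A1 ⇒ p and A2 ⇒ p and p

Two distinct leftmost derivations for the same string.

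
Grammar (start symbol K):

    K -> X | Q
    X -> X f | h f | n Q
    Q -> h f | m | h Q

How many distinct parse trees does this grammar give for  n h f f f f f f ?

1

Parse trees for n h f f f f f f:
  [K [X [X [X [X [X [X n [Q h f]] f] f] f] f] f]]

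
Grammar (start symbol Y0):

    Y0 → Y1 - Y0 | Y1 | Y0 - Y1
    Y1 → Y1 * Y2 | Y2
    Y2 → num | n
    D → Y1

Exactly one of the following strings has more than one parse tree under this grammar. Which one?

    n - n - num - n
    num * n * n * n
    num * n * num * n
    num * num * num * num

n - n - num - n: 8 trees
num * n * n * n: 1 tree
num * n * num * n: 1 tree
num * num * num * num: 1 tree

n - n - num - n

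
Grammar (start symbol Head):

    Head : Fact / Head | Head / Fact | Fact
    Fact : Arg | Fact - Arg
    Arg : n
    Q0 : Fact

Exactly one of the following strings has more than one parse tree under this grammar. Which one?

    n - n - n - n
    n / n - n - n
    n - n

n / n - n - n

n - n - n - n: 1 tree
n / n - n - n: 2 trees
n - n: 1 tree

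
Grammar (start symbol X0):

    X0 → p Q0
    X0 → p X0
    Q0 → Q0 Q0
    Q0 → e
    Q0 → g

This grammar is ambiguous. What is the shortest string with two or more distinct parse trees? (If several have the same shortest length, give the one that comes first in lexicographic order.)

p e e e

length 2: no string has ≥2 trees
length 3: no string has ≥2 trees
length 4: p e e e has 2 parse trees

Two derivations of p e e e:
  X0 ⇒ p Q0 ⇒ p Q0 Q0 ⇒ p Q0 Q0 Q0 ⇒ p e Q0 Q0 ⇒ p e e Q0 ⇒ p e e e
  X0 ⇒ p Q0 ⇒ p Q0 Q0 ⇒ p e Q0 ⇒ p e Q0 Q0 ⇒ p e e Q0 ⇒ p e e e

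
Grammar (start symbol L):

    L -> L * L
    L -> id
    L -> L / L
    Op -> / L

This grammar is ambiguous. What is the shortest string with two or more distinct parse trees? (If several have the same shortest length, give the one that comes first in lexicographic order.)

length 1: no string has ≥2 trees
length 3: no string has ≥2 trees
length 5: id * id * id has 2 parse trees

Two derivations of id * id * id:
  L ⇒ L * L ⇒ L * L * L ⇒ id * L * L ⇒ id * id * L ⇒ id * id * id
  L ⇒ L * L ⇒ id * L ⇒ id * L * L ⇒ id * id * L ⇒ id * id * id

id * id * id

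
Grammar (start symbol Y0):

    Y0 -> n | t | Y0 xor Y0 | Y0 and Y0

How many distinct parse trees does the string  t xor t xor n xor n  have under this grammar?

Parse trees for t xor t xor n xor n:
  [Y0 [Y0 t] xor [Y0 [Y0 t] xor [Y0 [Y0 n] xor [Y0 n]]]]
  [Y0 [Y0 t] xor [Y0 [Y0 [Y0 t] xor [Y0 n]] xor [Y0 n]]]
  [Y0 [Y0 [Y0 t] xor [Y0 t]] xor [Y0 [Y0 n] xor [Y0 n]]]
  [Y0 [Y0 [Y0 t] xor [Y0 [Y0 t] xor [Y0 n]]] xor [Y0 n]]
  [Y0 [Y0 [Y0 [Y0 t] xor [Y0 t]] xor [Y0 n]] xor [Y0 n]]

5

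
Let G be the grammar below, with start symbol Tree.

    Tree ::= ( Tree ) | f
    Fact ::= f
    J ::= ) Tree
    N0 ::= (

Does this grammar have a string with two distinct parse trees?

(Fact, J, N0 are unreachable from Tree, so their rules don't affect L(Tree).) Each string is a nest of matched brackets around a single atom. An opening bracket forces the recursive rule; an atom forces the base rule.

Unambiguous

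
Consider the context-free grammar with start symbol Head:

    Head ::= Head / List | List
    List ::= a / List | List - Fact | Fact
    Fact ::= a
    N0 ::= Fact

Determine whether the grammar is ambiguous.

Witness: a / a

Derivation 1: Head ⇒ Head / List ⇒ List / List ⇒ Fact / List ⇒ a / List ⇒ a / Fact ⇒ a / a
Derivation 2: Head ⇒ List ⇒ a / List ⇒ a / Fact ⇒ a / a

Two distinct leftmost derivations for the same string.

Ambiguous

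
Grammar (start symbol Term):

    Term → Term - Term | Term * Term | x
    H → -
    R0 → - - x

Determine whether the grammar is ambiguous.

Ambiguous

Witness: x * x * x

Derivation 1: Term ⇒ Term * Term ⇒ Term * Term * Term ⇒ x * Term * Term ⇒ x * x * Term ⇒ x * x * x
Derivation 2: Term ⇒ Term * Term ⇒ x * Term ⇒ x * Term * Term ⇒ x * x * Term ⇒ x * x * x

Two distinct leftmost derivations for the same string.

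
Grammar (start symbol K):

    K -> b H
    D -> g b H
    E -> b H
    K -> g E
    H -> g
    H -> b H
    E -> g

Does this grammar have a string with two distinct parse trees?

(D is unreachable from K, so its rules don't affect L(K).) The reachable rules are right-linear with at most one rule per (nonterminal, next-terminal) pair. Each input token forces the next rule, so parsing is deterministic.

Unambiguous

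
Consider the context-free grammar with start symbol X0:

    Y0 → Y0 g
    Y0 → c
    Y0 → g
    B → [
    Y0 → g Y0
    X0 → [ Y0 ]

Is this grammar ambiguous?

Witness: [ g g ]

Derivation 1: X0 ⇒ [ Y0 ] ⇒ [ Y0 g ] ⇒ [ g g ]
Derivation 2: X0 ⇒ [ Y0 ] ⇒ [ g Y0 ] ⇒ [ g g ]

Two distinct leftmost derivations for the same string.

Ambiguous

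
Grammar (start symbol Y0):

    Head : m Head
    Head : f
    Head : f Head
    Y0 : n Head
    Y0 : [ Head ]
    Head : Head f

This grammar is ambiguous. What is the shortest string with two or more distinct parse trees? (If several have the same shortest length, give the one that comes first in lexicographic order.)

n f f

length 2: no string has ≥2 trees
length 3: n f f has 2 parse trees

Two derivations of n f f:
  Y0 ⇒ n Head ⇒ n f Head ⇒ n f f
  Y0 ⇒ n Head ⇒ n Head f ⇒ n f f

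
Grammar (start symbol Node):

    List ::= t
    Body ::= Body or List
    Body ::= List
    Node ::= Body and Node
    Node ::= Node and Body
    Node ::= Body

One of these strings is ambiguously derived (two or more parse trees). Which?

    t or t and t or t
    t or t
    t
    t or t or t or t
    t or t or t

t or t and t or t

t or t and t or t: 2 trees
t or t: 1 tree
t: 1 tree
t or t or t or t: 1 tree
t or t or t: 1 tree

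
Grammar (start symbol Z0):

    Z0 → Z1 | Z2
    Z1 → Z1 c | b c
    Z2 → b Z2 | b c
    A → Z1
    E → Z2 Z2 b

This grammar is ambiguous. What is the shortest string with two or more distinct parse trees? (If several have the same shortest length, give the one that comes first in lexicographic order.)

length 2: b c has 2 parse trees

Two derivations of b c:
  Z0 ⇒ Z1 ⇒ b c
  Z0 ⇒ Z2 ⇒ b c

b c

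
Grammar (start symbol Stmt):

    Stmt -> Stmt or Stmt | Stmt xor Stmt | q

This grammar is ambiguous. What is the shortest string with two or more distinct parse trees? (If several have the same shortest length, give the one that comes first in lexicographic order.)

length 1: no string has ≥2 trees
length 3: no string has ≥2 trees
length 5: q or q or q has 2 parse trees

Two derivations of q or q or q:
  Stmt ⇒ Stmt or Stmt ⇒ Stmt or Stmt or Stmt ⇒ q or Stmt or Stmt ⇒ q or q or Stmt ⇒ q or q or q
  Stmt ⇒ Stmt or Stmt ⇒ q or Stmt ⇒ q or Stmt or Stmt ⇒ q or q or Stmt ⇒ q or q or q

q or q or q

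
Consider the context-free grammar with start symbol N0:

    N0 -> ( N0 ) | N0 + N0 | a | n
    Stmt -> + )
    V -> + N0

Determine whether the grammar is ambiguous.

Ambiguous

Witness: a + a + a

Derivation 1: N0 ⇒ N0 + N0 ⇒ N0 + N0 + N0 ⇒ a + N0 + N0 ⇒ a + a + N0 ⇒ a + a + a
Derivation 2: N0 ⇒ N0 + N0 ⇒ a + N0 ⇒ a + N0 + N0 ⇒ a + a + N0 ⇒ a + a + a

Two distinct leftmost derivations for the same string.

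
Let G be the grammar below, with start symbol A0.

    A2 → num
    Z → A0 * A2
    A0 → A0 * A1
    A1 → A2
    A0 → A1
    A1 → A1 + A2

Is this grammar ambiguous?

Only A0, A1, A2 are reachable from A0; ignoring the rest: The grammar is stratified — A0 handles '*' (left-recursive), A1 handles '+', A2 atoms. Each operator has a fixed associativity and precedence level, so every string has one parse.

Unambiguous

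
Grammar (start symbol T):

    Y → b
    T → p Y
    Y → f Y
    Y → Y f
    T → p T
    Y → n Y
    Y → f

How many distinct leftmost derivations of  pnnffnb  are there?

Parse trees for pnnffnb:
  [T p [Y n [Y n [Y f [Y f [Y n [Y b]]]]]]]

1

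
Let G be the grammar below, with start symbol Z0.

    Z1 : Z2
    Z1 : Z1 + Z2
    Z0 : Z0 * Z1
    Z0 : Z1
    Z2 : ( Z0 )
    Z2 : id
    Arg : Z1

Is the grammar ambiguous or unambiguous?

(Arg is unreachable from Z0, so its rules don't affect L(Z0).) The grammar is stratified — Z0 handles '*' (left-recursive), Z1 handles '+', Z2 atoms. Each operator has a fixed associativity and precedence level, so every string has one parse.

Unambiguous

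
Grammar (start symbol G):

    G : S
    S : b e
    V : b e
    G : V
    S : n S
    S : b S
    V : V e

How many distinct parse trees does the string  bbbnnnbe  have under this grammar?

1

Parse trees for bbbnnnbe:
  [G [S b [S b [S b [S n [S n [S n [S b e]]]]]]]]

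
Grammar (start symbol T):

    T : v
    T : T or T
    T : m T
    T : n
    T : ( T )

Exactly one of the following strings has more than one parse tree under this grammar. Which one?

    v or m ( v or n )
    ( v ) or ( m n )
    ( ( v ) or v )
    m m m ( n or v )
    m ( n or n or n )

v or m ( v or n ): 1 tree
( v ) or ( m n ): 1 tree
( ( v ) or v ): 1 tree
m m m ( n or v ): 1 tree
m ( n or n or n ): 2 trees

m ( n or n or n )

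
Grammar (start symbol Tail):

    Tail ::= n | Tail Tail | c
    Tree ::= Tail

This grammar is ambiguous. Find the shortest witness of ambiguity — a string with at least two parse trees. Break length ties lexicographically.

c c c

length 1: no string has ≥2 trees
length 2: no string has ≥2 trees
length 3: c c c has 2 parse trees

Two derivations of c c c:
  Tail ⇒ Tail Tail ⇒ Tail Tail Tail ⇒ c Tail Tail ⇒ c c Tail ⇒ c c c
  Tail ⇒ Tail Tail ⇒ c Tail ⇒ c Tail Tail ⇒ c c Tail ⇒ c c c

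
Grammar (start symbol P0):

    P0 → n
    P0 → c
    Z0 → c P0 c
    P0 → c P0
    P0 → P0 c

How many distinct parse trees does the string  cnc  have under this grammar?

2

Parse trees for cnc:
  [P0 c [P0 [P0 n] c]]
  [P0 [P0 c [P0 n]] c]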